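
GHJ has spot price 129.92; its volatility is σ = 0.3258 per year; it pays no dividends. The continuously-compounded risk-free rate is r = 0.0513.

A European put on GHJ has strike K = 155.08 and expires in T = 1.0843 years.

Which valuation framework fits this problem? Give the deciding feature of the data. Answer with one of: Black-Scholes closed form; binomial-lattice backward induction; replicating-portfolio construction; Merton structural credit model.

Key observation: everything needed for the exact continuous-time valuation of the European put on GHJ (strike 155.08) is given, and no feature rules the closed form out.

framework: Black-Scholes closed form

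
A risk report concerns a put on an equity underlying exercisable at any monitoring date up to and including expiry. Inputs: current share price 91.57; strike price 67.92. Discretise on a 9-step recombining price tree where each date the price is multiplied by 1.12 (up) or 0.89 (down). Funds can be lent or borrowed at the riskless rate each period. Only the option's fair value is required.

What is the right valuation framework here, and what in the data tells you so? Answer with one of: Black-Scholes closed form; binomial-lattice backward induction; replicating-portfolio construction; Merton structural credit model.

framework: binomial-lattice backward induction

Key observation: the put (strike 67.92 on spot 91.57) is American-style on a 9-step discrete price model, so the early-exercise decision at every node requires stepwise backward valuation — a closed form cannot price the exercise right.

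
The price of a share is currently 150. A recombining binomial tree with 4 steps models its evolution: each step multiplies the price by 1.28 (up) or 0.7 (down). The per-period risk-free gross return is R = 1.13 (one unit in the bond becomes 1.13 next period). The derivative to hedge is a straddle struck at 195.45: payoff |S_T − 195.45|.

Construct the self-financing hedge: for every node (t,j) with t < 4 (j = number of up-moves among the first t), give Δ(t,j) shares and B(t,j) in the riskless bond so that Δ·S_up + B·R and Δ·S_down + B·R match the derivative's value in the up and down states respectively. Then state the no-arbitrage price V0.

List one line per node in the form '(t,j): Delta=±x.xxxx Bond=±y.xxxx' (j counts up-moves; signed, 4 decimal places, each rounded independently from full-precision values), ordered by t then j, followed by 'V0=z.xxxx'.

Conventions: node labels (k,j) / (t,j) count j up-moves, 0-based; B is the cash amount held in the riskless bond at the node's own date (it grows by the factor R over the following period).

(0,0): Delta=0.3527 Bond=6.5521
(1,0): Delta=-0.6501 Bond=112.6985
(1,1): Delta=0.5440 Bond=-29.3268
(2,0): Delta=-1.0000 Bond=153.0660
(2,1): Delta=-0.5834 Bond=118.3783
(2,2): Delta=0.7591 Bond=-85.9943
(3,0): Delta=-1.0000 Bond=172.9646
(3,1): Delta=-1.0000 Bond=172.9646
(3,2): Delta=-0.5039 Bond=120.0941
(3,3): Delta=1.0000 Bond=-172.9646
V0=59.4561

The replicating-portfolio and risk-neutral prices coincide; use p* = (1.13−0.7)/(1.28−0.7) = 0.7414 for the latter.
Payoffs at expiry: V(4,0)=159.4350, V(4,1)=129.5940, V(4,2)=75.0276, V(4,3)=24.7510, V(4,4)=207.2032
  t=3,j=0: stock 51.4500 → up 65.8560 (V=129.5940), down 36.0150 (V=159.4350). Price 121.5146; hedge Δ=-1.0000, bond B=172.9646.
  t=3,j=1: stock 94.0800 → up 120.4224 (V=75.0276), down 65.8560 (V=129.5940). Price 78.8846; hedge Δ=-1.0000, bond B=172.9646.
  t=3,j=2: stock 172.0320 → up 220.2010 (V=24.7510), down 120.4224 (V=75.0276). Price 33.4102; hedge Δ=-0.5039, bond B=120.0941.
  t=3,j=3: stock 314.5728 → up 402.6532 (V=207.2032), down 220.2010 (V=24.7510). Price 141.6082; hedge Δ=1.0000, bond B=-172.9646.
  t=2,j=0: stock 73.5000 → up 94.0800 (V=78.8846), down 51.4500 (V=121.5146). Price 79.5660; hedge Δ=-1.0000, bond B=153.0660.
  t=2,j=1: stock 134.4000 → up 172.0320 (V=33.4102), down 94.0800 (V=78.8846). Price 39.9742; hedge Δ=-0.5834, bond B=118.3783.
  t=2,j=2: stock 245.7600 → up 314.5728 (V=141.6082), down 172.0320 (V=33.4102). Price 100.5539; hedge Δ=0.7591, bond B=-85.9943.
  t=1,j=0: stock 105.0000 → up 134.4000 (V=39.9742), down 73.5000 (V=79.5660). Price 44.4367; hedge Δ=-0.6501, bond B=112.6985.
  t=1,j=1: stock 192.0000 → up 245.7600 (V=100.5539), down 134.4000 (V=39.9742). Price 75.1210; hedge Δ=0.5440, bond B=-29.3268.
  t=0,j=0: stock 150.0000 → up 192.0000 (V=75.1210), down 105.0000 (V=44.4367). Price 59.4561; hedge Δ=0.3527, bond B=6.5521.
Verification: the root portfolio costs Δ(0,0)·S0 + B(0,0) = 59.4561, matching V0.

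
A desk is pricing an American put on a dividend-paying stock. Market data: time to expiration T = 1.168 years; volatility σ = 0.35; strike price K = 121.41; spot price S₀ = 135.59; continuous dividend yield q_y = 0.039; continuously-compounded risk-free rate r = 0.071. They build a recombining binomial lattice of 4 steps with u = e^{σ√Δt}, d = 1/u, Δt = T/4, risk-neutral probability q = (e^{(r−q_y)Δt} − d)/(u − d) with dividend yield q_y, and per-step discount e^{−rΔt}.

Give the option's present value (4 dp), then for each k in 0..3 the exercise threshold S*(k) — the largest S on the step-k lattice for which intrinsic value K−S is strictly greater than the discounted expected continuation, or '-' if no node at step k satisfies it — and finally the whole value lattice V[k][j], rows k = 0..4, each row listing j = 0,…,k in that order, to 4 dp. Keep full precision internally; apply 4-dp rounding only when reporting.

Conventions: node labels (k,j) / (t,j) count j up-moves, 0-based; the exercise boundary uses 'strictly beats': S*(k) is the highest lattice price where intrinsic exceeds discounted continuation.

price = 11.3321
boundary = - - - 76.8801
tree:
11.3321
18.6498 3.8228
29.6157 7.4700 0.0000
44.5299 14.5970 0.0000 0.0000
57.7779 28.5237 0.0000 0.0000 0.0000

params: Δt=0.29200 u=1.20820 d=0.82768 q=0.47753 e^(-rΔt)=0.97948
t_4 payoffs: 57.7779 28.5237 0.0000 0.0000 0.0000
t_3: node(3,0) S=76.8801 payoff=44.5299 vs cont=42.9093 → 44.5299 [stop]  node(3,1) S=112.2250 payoff=9.1850 vs cont=14.5970 → 14.5970 [wait]  node(3,2) S=163.8195 payoff=0.0000 vs cont=0.0000 → 0.0000 [wait]  node(3,3) S=239.1341 payoff=0.0000 vs cont=0.0000 → 0.0000 [wait]  ⇒ S*(3)=76.8801
t_2: node(2,0) S=92.8863 payoff=28.5237 vs cont=29.6157 → 29.6157 [wait]  node(2,1) S=135.5900 payoff=0.0000 vs cont=7.4700 → 7.4700 [wait]  node(2,2) S=197.9263 payoff=0.0000 vs cont=0.0000 → 0.0000 [wait]  ⇒ S*(2)=-
t_1: node(1,0) S=112.2250 payoff=9.1850 vs cont=18.6498 → 18.6498 [wait]  node(1,1) S=163.8195 payoff=0.0000 vs cont=3.8228 → 3.8228 [wait]  ⇒ S*(1)=-
t_0: node(0,0) S=135.5900 payoff=0.0000 vs cont=11.3321 → 11.3321 [wait]  ⇒ S*(0)=-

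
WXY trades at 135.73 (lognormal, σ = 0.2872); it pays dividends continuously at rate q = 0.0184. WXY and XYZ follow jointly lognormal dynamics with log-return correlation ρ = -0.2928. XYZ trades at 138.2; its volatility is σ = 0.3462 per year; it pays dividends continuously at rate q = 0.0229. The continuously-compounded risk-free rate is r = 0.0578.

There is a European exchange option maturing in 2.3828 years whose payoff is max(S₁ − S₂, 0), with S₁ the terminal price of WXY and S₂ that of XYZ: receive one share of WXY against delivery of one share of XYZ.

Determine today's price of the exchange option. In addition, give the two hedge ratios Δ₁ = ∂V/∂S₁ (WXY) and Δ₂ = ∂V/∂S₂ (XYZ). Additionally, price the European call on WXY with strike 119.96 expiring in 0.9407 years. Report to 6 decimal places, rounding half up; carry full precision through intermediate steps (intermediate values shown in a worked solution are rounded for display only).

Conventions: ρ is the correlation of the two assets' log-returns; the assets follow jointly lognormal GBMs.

σ_eff = √(σ₁² + σ₂² − 2ρσ₁σ₂) = √(0.2872² + 0.3462² − 2·-0.2928·0.2872·0.3462) = 0.510454
d₁ = (ln(S₁/S₂) + (q₂ − q₁ + σ_eff²/2)T) / (σ_eff√T) = (ln(135.73/138.2) + (0.0229 − 0.0184 + 0.130282)·2.3828) / 0.787954 = 0.384698
d₂ = d₁ − σ_eff√T = 0.384698 − 0.787954 = -0.403256
N(d₁) = 0.649769,  N(d₂) = 0.343380
V = S₁·e^{−q₁T}·N(d₁) − S₂·e^{−q₂T}·N(d₂) = 84.410020 − 44.935037 = 39.474982
Δ₁ = e^{−q₁T}·N(d₁) = 0.621897;  Δ₂ = −e^{−q₂T}·N(d₂) = -0.325145
[vanilla: WXY call K=119.96]
σ√T = 0.2872·√0.9407 = 0.278554
d₁ = (ln(S/K) + (r−q+σ²/2)T) / (σ√T) = (ln(135.73/119.96) + (0.0578−0.0184+0.2872²/2)·0.9407) / 0.278554 = (0.123509 + 0.075860) / 0.278554 = 0.715728
d₂ = d₁ − σ√T = 0.715728 − 0.278554 = 0.437173
e^{−rT} = 0.947079
e^{−qT} = 0.982840
N(d₁) = 0.762920,  N(d₂) = 0.669007
price = S·e^{−qT}·N(d₁) − K·e^{−rT}·N(d₂) = 101.774237 − 76.007000 = 25.767237

exchange price = 39.474982
Δ1 = 0.621897
Δ2 = -0.325145
price(WXY call K=119.96) = 25.767237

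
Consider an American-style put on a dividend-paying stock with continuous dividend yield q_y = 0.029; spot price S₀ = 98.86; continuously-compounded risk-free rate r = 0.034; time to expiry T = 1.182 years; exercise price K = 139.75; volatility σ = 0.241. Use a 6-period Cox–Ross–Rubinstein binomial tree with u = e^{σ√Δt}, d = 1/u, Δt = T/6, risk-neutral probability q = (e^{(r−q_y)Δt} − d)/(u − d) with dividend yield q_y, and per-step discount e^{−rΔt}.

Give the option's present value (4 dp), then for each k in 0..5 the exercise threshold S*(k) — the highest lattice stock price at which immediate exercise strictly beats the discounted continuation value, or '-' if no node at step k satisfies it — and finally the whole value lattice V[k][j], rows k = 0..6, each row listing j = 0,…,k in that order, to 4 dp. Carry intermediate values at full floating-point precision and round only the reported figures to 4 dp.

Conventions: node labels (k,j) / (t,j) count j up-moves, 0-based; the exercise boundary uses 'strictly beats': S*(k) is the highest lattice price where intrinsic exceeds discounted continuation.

Δt=0.19700, u=1.11290, d=0.89856, q=0.47788, disc=e^(-rΔt)=0.99332
k=6 terminal: V=max(K-S,0) → 87.7157 75.3034 59.9303 40.8900 17.3078 0.0000 0.0000
k=5: j=0 S=57.9088 intr=81.8412 cont=81.2382 V=81.8412[EX]; j=1 S=71.7224 intr=68.0276 cont=67.5032 V=68.0276[EX]; j=2 S=88.8312 intr=50.9188 cont=50.4920 V=50.9188[EX]; j=3 S=110.0211 intr=29.7289 cont=29.4228 V=29.7289[EX]; j=4 S=136.2656 intr=3.4844 cont=8.9764 V=8.9764[hold]; j=5 S=168.7706 intr=0.0000 cont=0.0000 V=0.0000[hold]  S*(5)=110.0211
k=4: j=0 S=64.4466 intr=75.3034 cont=74.7377 V=75.3034[EX]; j=1 S=79.8197 intr=59.9303 cont=59.4521 V=59.9303[EX]; j=2 S=98.8600 intr=40.8900 cont=40.5203 V=40.8900[EX]; j=3 S=122.4422 intr=17.3078 cont=19.6794 V=19.6794[hold]; j=4 S=151.6497 intr=0.0000 cont=4.6555 V=4.6555[hold]  S*(4)=98.8600
k=3: j=0 S=71.7224 intr=68.0276 cont=67.5032 V=68.0276[EX]; j=1 S=88.8312 intr=50.9188 cont=50.4920 V=50.9188[EX]; j=2 S=110.0211 intr=29.7289 cont=30.5486 V=30.5486[hold]; j=3 S=136.2656 intr=3.4844 cont=12.4163 V=12.4163[hold]  S*(3)=88.8312
k=2: j=0 S=79.8197 intr=59.9303 cont=59.4521 V=59.9303[EX]; j=1 S=98.8600 intr=40.8900 cont=40.9093 V=40.9093[hold]; j=2 S=122.4422 intr=17.3078 cont=21.7374 V=21.7374[hold]  S*(2)=79.8197
k=1: j=0 S=88.8312 intr=50.9188 cont=50.5011 V=50.9188[EX]; j=1 S=110.0211 intr=29.7289 cont=31.5355 V=31.5355[hold]  S*(1)=88.8312
k=0: j=0 S=98.8600 intr=40.8900 cont=41.3778 V=41.3778[hold]  S*(0)=-

price = 41.3778
boundary = - 88.8312 79.8197 88.8312 98.8600 110.0211
tree:
41.3778
50.9188 31.5355
59.9303 40.9093 21.7374
68.0276 50.9188 30.5486 12.4163
75.3034 59.9303 40.8900 19.6794 4.6555
81.8412 68.0276 50.9188 29.7289 8.9764 0.0000
87.7157 75.3034 59.9303 40.8900 17.3078 0.0000 0.0000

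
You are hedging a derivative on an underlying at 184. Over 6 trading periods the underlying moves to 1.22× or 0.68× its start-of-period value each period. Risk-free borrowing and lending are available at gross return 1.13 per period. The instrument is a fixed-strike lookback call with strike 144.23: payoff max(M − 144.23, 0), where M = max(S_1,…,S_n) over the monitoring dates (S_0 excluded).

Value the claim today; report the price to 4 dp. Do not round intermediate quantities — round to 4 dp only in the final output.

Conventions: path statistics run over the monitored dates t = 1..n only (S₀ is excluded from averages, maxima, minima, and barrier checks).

No-arbitrage gives p* = (R−d)/(u−d) = 0.8333: enumerate every path, weight its payoff by its p*-probability, and discount by R^6.
Enumerate all 2^6 = 64 price paths (U = up ×1.22, D = down ×0.68); each path with k up-moves has probability p*^k·(1−p*)^(6−k).
DDDDDD: M=125.1200, payoff=0.0000, prob=0.000021
UDDDDD: M=224.4800, payoff=80.2500, prob=0.000107
DUDDDD: M=152.6464, payoff=8.4164, prob=0.000107
UUDDDD: M=273.8656, payoff=129.6356, prob=0.000536
DDUDDD: M=125.1200, payoff=0.0000, prob=0.000107
UDUDDD: M=224.4800, payoff=80.2500, prob=0.000536
DUUDDD: M=186.2286, payoff=41.9986, prob=0.000536
UUUDDD: M=334.1160, payoff=189.8860, prob=0.002679
DDDUDD: M=125.1200, payoff=0.0000, prob=0.000107
UDDUDD: M=224.4800, payoff=80.2500, prob=0.000536
DUDUDD: M=152.6464, payoff=8.4164, prob=0.000536
UUDUDD: M=273.8656, payoff=129.6356, prob=0.002679
DDUUDD: M=126.6355, payoff=0.0000, prob=0.000536
UDUUDD: M=227.1989, payoff=82.9689, prob=0.002679
DUUUDD: M=227.1989, payoff=82.9689, prob=0.002679
UUUUDD: M=407.6216, payoff=263.3916, prob=0.013396
DDDDUD: M=125.1200, payoff=0.0000, prob=0.000107
UDDDUD: M=224.4800, payoff=80.2500, prob=0.000536
DUDDUD: M=152.6464, payoff=8.4164, prob=0.000536
UUDDUD: M=273.8656, payoff=129.6356, prob=0.002679
DDUDUD: M=125.1200, payoff=0.0000, prob=0.000536
UDUDUD: M=224.4800, payoff=80.2500, prob=0.002679
DUUDUD: M=186.2286, payoff=41.9986, prob=0.002679
UUUDUD: M=334.1160, payoff=189.8860, prob=0.013396
DDDUUD: M=125.1200, payoff=0.0000, prob=0.000536
UDDUUD: M=224.4800, payoff=80.2500, prob=0.002679
DUDUUD: M=154.4953, payoff=10.2653, prob=0.002679
UUDUUD: M=277.1827, payoff=132.9527, prob=0.013396
DDUUUD: M=154.4953, payoff=10.2653, prob=0.002679
UDUUUD: M=277.1827, payoff=132.9527, prob=0.013396
DUUUUD: M=277.1827, payoff=132.9527, prob=0.013396
UUUUUD: M=497.2983, payoff=353.0683, prob=0.066980
DDDDDU: M=125.1200, payoff=0.0000, prob=0.000107
UDDDDU: M=224.4800, payoff=80.2500, prob=0.000536
DUDDDU: M=152.6464, payoff=8.4164, prob=0.000536
UUDDDU: M=273.8656, payoff=129.6356, prob=0.002679
DDUDDU: M=125.1200, payoff=0.0000, prob=0.000536
UDUDDU: M=224.4800, payoff=80.2500, prob=0.002679
DUUDDU: M=186.2286, payoff=41.9986, prob=0.002679
UUUDDU: M=334.1160, payoff=189.8860, prob=0.013396
DDDUDU: M=125.1200, payoff=0.0000, prob=0.000536
UDDUDU: M=224.4800, payoff=80.2500, prob=0.002679
DUDUDU: M=152.6464, payoff=8.4164, prob=0.002679
UUDUDU: M=273.8656, payoff=129.6356, prob=0.013396
DDUUDU: M=126.6355, payoff=0.0000, prob=0.002679
UDUUDU: M=227.1989, payoff=82.9689, prob=0.013396
DUUUDU: M=227.1989, payoff=82.9689, prob=0.013396
UUUUDU: M=407.6216, payoff=263.3916, prob=0.066980
DDDDUU: M=125.1200, payoff=0.0000, prob=0.000536
UDDDUU: M=224.4800, payoff=80.2500, prob=0.002679
DUDDUU: M=152.6464, payoff=8.4164, prob=0.002679
UUDDUU: M=273.8656, payoff=129.6356, prob=0.013396
DDUDUU: M=125.1200, payoff=0.0000, prob=0.002679
UDUDUU: M=224.4800, payoff=80.2500, prob=0.013396
DUUDUU: M=188.4842, payoff=44.2542, prob=0.013396
UUUDUU: M=338.1628, payoff=193.9328, prob=0.066980
DDDUUU: M=125.1200, payoff=0.0000, prob=0.002679
UDDUUU: M=224.4800, payoff=80.2500, prob=0.013396
DUDUUU: M=188.4842, payoff=44.2542, prob=0.013396
UUDUUU: M=338.1628, payoff=193.9328, prob=0.066980
DDUUUU: M=188.4842, payoff=44.2542, prob=0.013396
UDUUUU: M=338.1628, payoff=193.9328, prob=0.066980
DUUUUU: M=338.1628, payoff=193.9328, prob=0.066980
UUUUUU: M=606.7039, payoff=462.4739, prob=0.334898
Price = Σ prob·payoff / R^6 = 275.395857 / 2.081952 = 132.2777

price = 132.2777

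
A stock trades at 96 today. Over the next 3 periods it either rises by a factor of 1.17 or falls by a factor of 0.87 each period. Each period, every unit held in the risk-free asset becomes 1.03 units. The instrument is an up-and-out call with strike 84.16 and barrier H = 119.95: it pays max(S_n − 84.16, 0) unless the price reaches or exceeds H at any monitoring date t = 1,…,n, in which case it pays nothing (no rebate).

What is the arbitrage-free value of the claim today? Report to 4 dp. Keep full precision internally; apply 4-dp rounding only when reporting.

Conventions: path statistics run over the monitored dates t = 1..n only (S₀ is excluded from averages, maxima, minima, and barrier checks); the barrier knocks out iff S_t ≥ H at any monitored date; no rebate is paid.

price = 7.6027

With p* = (R−d)/(u−d) = 0.5333, sum probability × payoff across the paths and divide by R^3.
Enumerate all 2^3 = 8 price paths (U = up ×1.17, D = down ×0.87); each path with k up-moves has probability p*^k·(1−p*)^(3−k).
DDD: M=83.5200, payoff=0.0000, prob=0.101630
UDD: M=112.3200, payoff=0.8550, prob=0.116148
DUD: M=97.7184, payoff=0.8550, prob=0.116148
UUD: M=131.4144, payoff=0.0000, prob=0.132741
DDU: M=85.0150, payoff=0.8550, prob=0.116148
UDU: M=114.3305, payoff=30.1705, prob=0.132741
DUU: M=114.3305, payoff=30.1705, prob=0.132741
UUU: M=153.7548, payoff=0.0000, prob=0.151704
Price = Σ prob·payoff / R^3 = 8.307639 / 1.092727 = 7.6027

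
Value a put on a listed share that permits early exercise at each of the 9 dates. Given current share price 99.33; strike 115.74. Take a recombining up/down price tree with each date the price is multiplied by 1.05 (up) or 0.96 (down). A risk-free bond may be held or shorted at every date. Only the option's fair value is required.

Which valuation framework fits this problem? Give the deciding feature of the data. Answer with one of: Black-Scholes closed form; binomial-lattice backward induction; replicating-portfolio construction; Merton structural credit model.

framework: binomial-lattice backward induction

Key observation: early exercise of the strike-115.74 put must be checked at each of the 9 dates (spot 99.33), which forces a node-by-node comparison of intrinsic and continuation value backward from expiry.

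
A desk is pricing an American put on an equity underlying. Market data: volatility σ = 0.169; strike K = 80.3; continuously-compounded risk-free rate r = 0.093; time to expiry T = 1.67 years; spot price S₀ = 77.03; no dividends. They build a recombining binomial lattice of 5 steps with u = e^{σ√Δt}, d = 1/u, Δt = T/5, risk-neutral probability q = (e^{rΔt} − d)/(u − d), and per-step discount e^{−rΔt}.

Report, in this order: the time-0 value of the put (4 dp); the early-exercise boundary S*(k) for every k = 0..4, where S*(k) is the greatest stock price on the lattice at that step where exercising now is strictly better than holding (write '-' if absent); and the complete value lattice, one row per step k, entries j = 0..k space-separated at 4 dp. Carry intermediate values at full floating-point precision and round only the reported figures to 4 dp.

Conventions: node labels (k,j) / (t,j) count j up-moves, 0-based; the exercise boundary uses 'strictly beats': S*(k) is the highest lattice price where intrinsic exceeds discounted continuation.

Δt=0.33400  u=1.10260  d=0.90695  q=0.63686  discount=0.96942
step 5 (expiry): payoffs max(K−S,0) = 33.0314 22.8344 10.4378 0.0000 0.0000 0.0000
step 4: (k=4,j=0): S=52.1183, K−S=28.1817, hold=25.7258 ⇒ V=28.1817 exercise | (k=4,j=1): S=63.3614, K−S=16.9386, hold=14.4826 ⇒ V=16.9386 exercise | (k=4,j=2): S=77.0300, K−S=3.2700, hold=3.6745 ⇒ V=3.6745 continue | (k=4,j=3): S=93.6472, K−S=0.0000, hold=0.0000 ⇒ V=0.0000 continue | (k=4,j=4): S=113.8491, K−S=0.0000, hold=0.0000 ⇒ V=0.0000 continue  boundary S*=63.3614
step 3: (k=3,j=0): S=57.4656, K−S=22.8344, hold=20.3785 ⇒ V=22.8344 exercise | (k=3,j=1): S=69.8622, K−S=10.4378, hold=8.2315 ⇒ V=10.4378 exercise | (k=3,j=2): S=84.9332, K−S=0.0000, hold=1.2936 ⇒ V=1.2936 continue | (k=3,j=3): S=103.2553, K−S=0.0000, hold=0.0000 ⇒ V=0.0000 continue  boundary S*=69.8622
step 2: (k=2,j=0): S=63.3614, K−S=16.9386, hold=14.4826 ⇒ V=16.9386 exercise | (k=2,j=1): S=77.0300, K−S=3.2700, hold=4.4731 ⇒ V=4.4731 continue | (k=2,j=2): S=93.6472, K−S=0.0000, hold=0.4554 ⇒ V=0.4554 continue  boundary S*=63.3614
step 1: (k=1,j=0): S=69.8622, K−S=10.4378, hold=8.7246 ⇒ V=10.4378 exercise | (k=1,j=1): S=84.9332, K−S=0.0000, hold=1.8558 ⇒ V=1.8558 continue  boundary S*=69.8622
step 0: (k=0,j=0): S=77.0300, K−S=3.2700, hold=4.8202 ⇒ V=4.8202 continue  boundary S*=-

price = 4.8202
boundary = - 69.8622 63.3614 69.8622 63.3614
tree:
4.8202
10.4378 1.8558
16.9386 4.4731 0.4554
22.8344 10.4378 1.2936 0.0000
28.1817 16.9386 3.6745 0.0000 0.0000
33.0314 22.8344 10.4378 0.0000 0.0000 0.0000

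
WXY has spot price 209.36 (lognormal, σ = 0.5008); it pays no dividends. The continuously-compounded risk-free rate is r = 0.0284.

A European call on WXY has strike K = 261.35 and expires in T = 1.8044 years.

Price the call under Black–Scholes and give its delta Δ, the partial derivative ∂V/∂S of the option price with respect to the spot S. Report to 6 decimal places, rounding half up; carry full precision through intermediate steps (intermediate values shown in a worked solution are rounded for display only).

σ√T = 0.5008·√1.8044 = 0.672714
d₁ = (ln(S/K) + (r+σ²/2)T) / (σ√T) = (ln(209.36/261.35) + (0.0284+0.5008²/2)·1.8044) / 0.672714 = (-0.221805 + 0.277517) / 0.672714 = 0.082817
d₂ = d₁ − σ√T = 0.082817 − 0.672714 = -0.589898
e^{−rT} = 0.950046
N(d₁) = 0.533001,  N(d₂) = 0.277630
Call price V = S·N(d₁) − K·e^{−rT}·N(d₂) = 111.589171 − 68.933915 = 42.655257
Δ = N(d₁) = 0.533001

price = 42.655257
Δ = 0.533001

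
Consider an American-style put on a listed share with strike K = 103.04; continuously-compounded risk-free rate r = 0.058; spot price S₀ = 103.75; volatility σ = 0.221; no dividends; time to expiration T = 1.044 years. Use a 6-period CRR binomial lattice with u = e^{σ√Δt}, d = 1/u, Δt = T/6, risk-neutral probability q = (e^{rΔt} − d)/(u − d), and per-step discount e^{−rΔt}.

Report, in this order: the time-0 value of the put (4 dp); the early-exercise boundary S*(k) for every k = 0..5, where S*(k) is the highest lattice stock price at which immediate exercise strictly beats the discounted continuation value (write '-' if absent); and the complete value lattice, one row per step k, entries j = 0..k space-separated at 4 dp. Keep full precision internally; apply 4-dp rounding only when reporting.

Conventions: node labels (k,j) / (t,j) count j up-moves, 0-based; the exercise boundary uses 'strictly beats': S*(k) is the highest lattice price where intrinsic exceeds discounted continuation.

price = 6.5174
boundary = - - 86.2812 78.6828 86.2812 94.6133
tree:
6.5174
10.6643 2.9922
16.7588 5.5043 0.8385
24.3572 9.8221 1.8095 0.0000
31.2864 16.7588 3.9049 0.0000 0.0000
37.6053 24.3572 8.4267 0.0000 0.0000 0.0000
43.3678 31.2864 16.7588 0.0000 0.0000 0.0000 0.0000

Δt=0.17400, u=1.09657, d=0.91194, q=0.53191, disc=e^(-rΔt)=0.98996
k=6 terminal: V=max(K-S,0) → 43.3678 31.2864 16.7588 0.0000 0.0000 0.0000 0.0000
k=5: j=0 S=65.4347 intr=37.6053 cont=36.5707 V=37.6053[EX]; j=1 S=78.6828 intr=24.3572 cont=23.3225 V=24.3572[EX]; j=2 S=94.6133 intr=8.4267 cont=7.7659 V=8.4267[EX]; j=3 S=113.7691 intr=0.0000 cont=0.0000 V=0.0000[hold]; j=4 S=136.8032 intr=0.0000 cont=0.0000 V=0.0000[hold]; j=5 S=164.5009 intr=0.0000 cont=0.0000 V=0.0000[hold]  S*(5)=94.6133
k=4: j=0 S=71.7536 intr=31.2864 cont=30.2517 V=31.2864[EX]; j=1 S=86.2812 intr=16.7588 cont=15.7242 V=16.7588[EX]; j=2 S=103.7500 intr=0.0000 cont=3.9049 V=3.9049[hold]; j=3 S=124.7556 intr=0.0000 cont=0.0000 V=0.0000[hold]; j=4 S=150.0142 intr=0.0000 cont=0.0000 V=0.0000[hold]  S*(4)=86.2812
k=3: j=0 S=78.6828 intr=24.3572 cont=23.3225 V=24.3572[EX]; j=1 S=94.6133 intr=8.4267 cont=9.8221 V=9.8221[hold]; j=2 S=113.7691 intr=0.0000 cont=1.8095 V=1.8095[hold]; j=3 S=136.8032 intr=0.0000 cont=0.0000 V=0.0000[hold]  S*(3)=78.6828
k=2: j=0 S=86.2812 intr=16.7588 cont=16.4589 V=16.7588[EX]; j=1 S=103.7500 intr=0.0000 cont=5.5043 V=5.5043[hold]; j=2 S=124.7556 intr=0.0000 cont=0.8385 V=0.8385[hold]  S*(2)=86.2812
k=1: j=0 S=94.6133 intr=8.4267 cont=10.6643 V=10.6643[hold]; j=1 S=113.7691 intr=0.0000 cont=2.9922 V=2.9922[hold]  S*(1)=-
k=0: j=0 S=103.7500 intr=0.0000 cont=6.5174 V=6.5174[hold]  S*(0)=-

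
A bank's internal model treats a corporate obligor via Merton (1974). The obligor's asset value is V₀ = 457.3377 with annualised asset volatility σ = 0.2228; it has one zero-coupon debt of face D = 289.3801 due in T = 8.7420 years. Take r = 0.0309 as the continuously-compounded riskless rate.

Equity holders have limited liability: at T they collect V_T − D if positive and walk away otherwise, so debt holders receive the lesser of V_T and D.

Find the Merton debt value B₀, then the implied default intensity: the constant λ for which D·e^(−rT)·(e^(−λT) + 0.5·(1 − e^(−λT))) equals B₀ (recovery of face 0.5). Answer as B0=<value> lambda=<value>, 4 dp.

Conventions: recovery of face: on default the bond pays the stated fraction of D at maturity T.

B0=207.1448 lambda=0.0152

With assets at 457.3377 and a single debt payment of 289.3801 at 8.7420 years:
d₁ = [ln(V₀/D) + (r + σ²/2)T] / (σ√T)
   = [ln(457.3377/289.3801) + (0.0309 + 0.5·0.2228²)·8.7420] / (0.2228·√8.7420)
   = [0.457681 + 0.487104] / 0.658750 = 1.434208
d₂ = d₁ − σ√T = 1.434208 − 0.658750 = 0.775458
N(d₁) = 0.924244,  N(d₂) = 0.780966,  e^(−rT) = 0.763282
E₀ = V₀·N(d₁) − D·e^(−rT)·N(d₂)
   = 457.3377·0.924244 − 289.3801·0.763282·0.780966 = 250.192851
B₀ = V₀ − E₀ = 457.3377 − 250.192851 = 207.144849
e^(−λT) = (B₀·e^(rT)/D − 0.5)/(1 − 0.5) = (207.1448·1.310132/289.3801 − 0.5)/0.5 = 0.87564387
λ = −ln(0.87564387)/8.7420 = 0.015191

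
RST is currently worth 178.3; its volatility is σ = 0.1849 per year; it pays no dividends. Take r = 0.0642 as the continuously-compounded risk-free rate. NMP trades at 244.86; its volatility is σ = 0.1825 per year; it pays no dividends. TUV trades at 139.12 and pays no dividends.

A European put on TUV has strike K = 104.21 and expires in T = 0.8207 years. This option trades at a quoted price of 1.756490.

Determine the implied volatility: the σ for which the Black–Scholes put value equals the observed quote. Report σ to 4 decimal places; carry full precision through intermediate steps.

sigma = 0.3091

At σ = 0.3091 the Black–Scholes value reproduces the quote:
σ√T = 0.3091·√0.8207 = 0.280021
d₁ = (ln(S/K) + (r+σ²/2)T) / (σ√T) = (ln(139.12/104.21) + (0.0642+0.3091²/2)·0.8207) / 0.280021 = (0.288929 + 0.091895) / 0.280021 = 1.359981
d₂ = d₁ − σ√T = 1.359981 − 0.280021 = 1.079959
e^{−rT} = 0.948675
N(−d₁) = 0.086918,  N(−d₂) = 0.140080
V = K·e^{−rT}·N(−d₂) − S·N(−d₁) = 13.848523 − 12.092034 = 1.756490 (the quoted price), and the Black–Scholes price is strictly increasing in σ, so σ is unique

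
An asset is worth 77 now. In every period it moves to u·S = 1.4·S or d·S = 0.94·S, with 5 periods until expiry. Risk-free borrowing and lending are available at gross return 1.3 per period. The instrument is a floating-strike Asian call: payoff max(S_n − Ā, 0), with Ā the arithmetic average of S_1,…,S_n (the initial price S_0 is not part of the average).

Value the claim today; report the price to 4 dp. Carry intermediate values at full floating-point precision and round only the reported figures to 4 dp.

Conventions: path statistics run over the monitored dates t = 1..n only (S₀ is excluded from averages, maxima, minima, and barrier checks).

Set p* = 0.7826 (from d < R < u); the path-dependent value is the discounted p*-expectation over all price paths.
Enumerate all 2^5 = 32 price paths (U = up ×1.4, D = down ×0.94); each path with k up-moves has probability p*^k·(1−p*)^(5−k).
DDDDD: Ā=64.2001, payoff=0.0000, prob=0.000486
UDDDD: Ā=95.6172, payoff=0.0000, prob=0.001748
DUDDD: Ā=88.5332, payoff=0.0000, prob=0.001748
UUDDD: Ā=131.8579, payoff=0.0000, prob=0.006292
DDUDD: Ā=81.8742, payoff=2.2905, prob=0.001748
UDUDD: Ā=121.9403, payoff=3.4114, prob=0.006292
DUUDD: Ā=114.8563, payoff=10.4954, prob=0.006292
UUUDD: Ā=171.0626, payoff=15.6315, prob=0.022653
DDDUD: Ā=75.6148, payoff=8.5500, prob=0.001748
UDDUD: Ā=112.6177, payoff=12.7340, prob=0.006292
DUDUD: Ā=105.5337, payoff=19.8180, prob=0.006292
UUDUD: Ā=157.1779, payoff=29.5162, prob=0.022653
DDUUD: Ā=98.8748, payoff=26.4770, prob=0.006292
UDUUD: Ā=147.2603, payoff=39.4338, prob=0.022653
DUUUD: Ā=140.1763, payoff=46.5178, prob=0.022653
UUUUD: Ā=208.7732, payoff=69.2818, prob=0.081549
DDDDU: Ā=69.7309, payoff=14.4338, prob=0.001748
UDDDU: Ā=103.8546, payoff=21.4972, prob=0.006292
DUDDU: Ā=96.7706, payoff=28.5812, prob=0.006292
UUDDU: Ā=144.1264, payoff=42.5677, prob=0.022653
DDUDU: Ā=90.1116, payoff=35.2401, prob=0.006292
UDUDU: Ā=134.2088, payoff=52.4853, prob=0.022653
DUUDU: Ā=127.1248, payoff=59.5693, prob=0.022653
UUUDU: Ā=189.3347, payoff=88.7203, prob=0.081549
DDDUU: Ā=83.8522, payoff=41.4996, prob=0.006292
UDDUU: Ā=124.8862, payoff=61.8079, prob=0.022653
DUDUU: Ā=117.8022, payoff=68.8919, prob=0.022653
UUDUU: Ā=175.4501, payoff=102.6049, prob=0.081549
DDUUU: Ā=111.1433, payoff=75.5508, prob=0.022653
UDUUU: Ā=165.5325, payoff=112.5225, prob=0.081549
DUUUU: Ā=158.4485, payoff=119.6065, prob=0.081549
UUUUU: Ā=235.9871, payoff=178.1373, prob=0.293578
Price = Σ prob·payoff / R^5 = 104.925074 / 3.712930 = 28.2594

price = 28.2594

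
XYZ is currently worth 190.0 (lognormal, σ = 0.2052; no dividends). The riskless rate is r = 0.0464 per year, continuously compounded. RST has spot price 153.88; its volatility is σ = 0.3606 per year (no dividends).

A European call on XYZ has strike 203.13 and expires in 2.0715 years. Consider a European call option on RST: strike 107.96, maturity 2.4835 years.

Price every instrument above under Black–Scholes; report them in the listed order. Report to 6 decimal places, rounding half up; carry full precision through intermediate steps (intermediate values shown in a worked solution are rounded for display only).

[XYZ call K=203.13]
σ√T = 0.2052·√2.0715 = 0.295338
d₁ = (ln(S/K) + (r+σ²/2)T) / (σ√T) = (ln(190.0/203.13) + (0.0464+0.2052²/2)·2.0715) / 0.295338 = (-0.066822 + 0.139730) / 0.295338 = 0.246862
d₂ = d₁ − σ√T = 0.246862 − 0.295338 = -0.048476
e^{−rT} = 0.908357
N(d₁) = 0.597493,  N(d₂) = 0.480668
price = S·N(d₁) − K·e^{−rT}·N(d₂) = 113.523587 − 88.690333 = 24.833254
[RST call K=107.96]
σ√T = 0.3606·√2.4835 = 0.568274
d₁ = (ln(S/K) + (r+σ²/2)T) / (σ√T) = (ln(153.88/107.96) + (0.0464+0.3606²/2)·2.4835) / 0.568274 = (0.354412 + 0.276702) / 0.568274 = 1.110581
d₂ = d₁ − σ√T = 1.110581 − 0.568274 = 0.542307
e^{−rT} = 0.891157
N(d₁) = 0.866626,  N(d₂) = 0.706196
price = S·N(d₁) − K·e^{−rT}·N(d₂) = 133.356354 − 67.942695 = 65.413659

price(XYZ call K=203.13) = 24.833254
price(RST call K=107.96) = 65.413659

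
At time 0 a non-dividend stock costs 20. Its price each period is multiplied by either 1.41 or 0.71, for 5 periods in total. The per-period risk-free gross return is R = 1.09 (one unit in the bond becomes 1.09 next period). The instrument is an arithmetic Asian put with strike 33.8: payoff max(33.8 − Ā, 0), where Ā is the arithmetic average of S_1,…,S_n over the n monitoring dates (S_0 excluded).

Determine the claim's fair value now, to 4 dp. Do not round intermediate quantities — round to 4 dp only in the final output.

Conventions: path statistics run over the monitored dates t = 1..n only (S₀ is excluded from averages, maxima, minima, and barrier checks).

price = 6.8663

Set p* = 0.5429 (from d < R < u); the path-dependent value is the discounted p*-expectation over all price paths.
Enumerate all 2^5 = 32 price paths (U = up ×1.41, D = down ×0.71); each path with k up-moves has probability p*^k·(1−p*)^(5−k).
DDDDD: Ā=8.0262, payoff=25.7738, prob=0.019965
UDDDD: Ā=15.9394, payoff=17.8606, prob=0.023708
DUDDD: Ā=13.1394, payoff=20.6606, prob=0.023708
UUDDD: Ā=26.0937, payoff=7.7063, prob=0.028153
DDUDD: Ā=11.1514, payoff=22.6486, prob=0.023708
UDUDD: Ā=22.1457, payoff=11.6543, prob=0.028153
DUUDD: Ā=19.3457, payoff=14.4543, prob=0.028153
UUUDD: Ā=38.4188, payoff=0.0000, prob=0.033432
DDDUD: Ā=9.7399, payoff=24.0601, prob=0.023708
UDDUD: Ā=19.3426, payoff=14.4574, prob=0.028153
DUDUD: Ā=16.5426, payoff=17.2574, prob=0.028153
UUDUD: Ā=32.8522, payoff=0.9478, prob=0.033432
DDUUD: Ā=14.5546, payoff=19.2454, prob=0.028153
UDUUD: Ā=28.9042, payoff=4.8958, prob=0.033432
DUUUD: Ā=26.1042, payoff=7.6958, prob=0.033432
UUUUD: Ā=51.8407, payoff=0.0000, prob=0.039700
DDDDU: Ā=8.7377, payoff=25.0623, prob=0.023708
UDDDU: Ā=17.3524, payoff=16.4476, prob=0.028153
DUDDU: Ā=14.5524, payoff=19.2476, prob=0.028153
UUDDU: Ā=28.8998, payoff=4.9002, prob=0.033432
DDUDU: Ā=12.5644, payoff=21.2356, prob=0.028153
UDUDU: Ā=24.9518, payoff=8.8482, prob=0.033432
DUUDU: Ā=22.1518, payoff=11.6482, prob=0.033432
UUUDU: Ā=43.9916, payoff=0.0000, prob=0.039700
DDDUU: Ā=11.1529, payoff=22.6471, prob=0.028153
UDDUU: Ā=22.1487, payoff=11.6513, prob=0.033432
DUDUU: Ā=19.3487, payoff=14.4513, prob=0.033432
UUDUU: Ā=38.4250, payoff=0.0000, prob=0.039700
DDUUU: Ā=17.3607, payoff=16.4393, prob=0.033432
UDUUU: Ā=34.4770, payoff=0.0000, prob=0.039700
DUUUU: Ā=31.6770, payoff=2.1230, prob=0.039700
UUUUU: Ā=62.9078, payoff=0.0000, prob=0.047144
Price = Σ prob·payoff / R^5 = 10.564661 / 1.538624 = 6.8663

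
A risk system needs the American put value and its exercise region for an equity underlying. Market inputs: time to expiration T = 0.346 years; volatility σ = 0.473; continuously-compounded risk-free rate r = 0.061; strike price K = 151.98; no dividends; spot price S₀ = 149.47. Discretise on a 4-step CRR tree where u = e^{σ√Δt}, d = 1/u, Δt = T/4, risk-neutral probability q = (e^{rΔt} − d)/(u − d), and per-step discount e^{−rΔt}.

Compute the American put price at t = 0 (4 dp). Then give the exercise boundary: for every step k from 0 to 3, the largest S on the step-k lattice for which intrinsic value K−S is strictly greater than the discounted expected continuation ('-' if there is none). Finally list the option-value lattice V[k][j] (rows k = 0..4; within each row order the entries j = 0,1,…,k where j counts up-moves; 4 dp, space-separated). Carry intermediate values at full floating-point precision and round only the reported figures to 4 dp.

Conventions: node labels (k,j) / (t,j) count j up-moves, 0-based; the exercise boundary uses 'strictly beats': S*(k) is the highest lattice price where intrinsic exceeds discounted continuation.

params: Δt=0.08650 u=1.14925 d=0.87013 q=0.48423 e^(-rΔt)=0.99474
t_4 payoffs: 66.2981 38.8125 2.5100 0.0000 0.0000
t_3: node(3,0) S=98.4703 payoff=53.5097 vs cont=52.7099 → 53.5097 [stop]  node(3,1) S=130.0582 payoff=21.9218 vs cont=21.1220 → 21.9218 [stop]  node(3,2) S=171.7791 payoff=0.0000 vs cont=1.2878 → 1.2878 [wait]  node(3,3) S=226.8834 payoff=0.0000 vs cont=0.0000 → 0.0000 [wait]  ⇒ S*(3)=130.0582
t_2: node(2,0) S=113.1675 payoff=38.8125 vs cont=38.0127 → 38.8125 [stop]  node(2,1) S=149.4700 payoff=2.5100 vs cont=11.8674 → 11.8674 [wait]  node(2,2) S=197.4179 payoff=0.0000 vs cont=0.6607 → 0.6607 [wait]  ⇒ S*(2)=113.1675
t_1: node(1,0) S=130.0582 payoff=21.9218 vs cont=25.6292 → 25.6292 [wait]  node(1,1) S=171.7791 payoff=0.0000 vs cont=6.4068 → 6.4068 [wait]  ⇒ S*(1)=-
t_0: node(0,0) S=149.4700 payoff=2.5100 vs cont=16.2353 → 16.2353 [wait]  ⇒ S*(0)=-

price = 16.2353
boundary = - - 113.1675 130.0582
tree:
16.2353
25.6292 6.4068
38.8125 11.8674 0.6607
53.5097 21.9218 1.2878 0.0000
66.2981 38.8125 2.5100 0.0000 0.0000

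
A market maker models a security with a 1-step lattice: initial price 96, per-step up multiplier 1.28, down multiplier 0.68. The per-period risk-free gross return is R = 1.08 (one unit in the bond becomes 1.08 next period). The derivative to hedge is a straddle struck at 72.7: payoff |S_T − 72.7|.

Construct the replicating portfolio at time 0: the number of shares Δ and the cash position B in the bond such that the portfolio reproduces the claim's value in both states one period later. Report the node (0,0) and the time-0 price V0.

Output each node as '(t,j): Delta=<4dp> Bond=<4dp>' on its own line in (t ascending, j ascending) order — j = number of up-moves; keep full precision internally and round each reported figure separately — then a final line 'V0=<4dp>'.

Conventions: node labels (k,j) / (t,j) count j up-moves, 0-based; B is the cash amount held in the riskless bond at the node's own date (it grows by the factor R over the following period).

(0,0): Delta=0.7424 Bond=-38.0012
V0=33.2654

Arbitrage-free pricing uses the up-move probability p* = (R−d)/(u−d) = 0.6667, discounting each step at R = 1.08.
At maturity the claim pays: V(1,0)=7.4200, V(1,1)=50.1800
Node (0,0) S=96.0000: V=(p*·50.1800+(1−p*)·7.4200)/1.08=33.2654; Δ=(50.1800−7.4200)/(122.8800−65.2800)=0.7424; B=V−Δ·S=-38.0012
As a check, the time-0 holding Δ(0,0)·S0 + B(0,0) comes to 33.2654 — exactly V0.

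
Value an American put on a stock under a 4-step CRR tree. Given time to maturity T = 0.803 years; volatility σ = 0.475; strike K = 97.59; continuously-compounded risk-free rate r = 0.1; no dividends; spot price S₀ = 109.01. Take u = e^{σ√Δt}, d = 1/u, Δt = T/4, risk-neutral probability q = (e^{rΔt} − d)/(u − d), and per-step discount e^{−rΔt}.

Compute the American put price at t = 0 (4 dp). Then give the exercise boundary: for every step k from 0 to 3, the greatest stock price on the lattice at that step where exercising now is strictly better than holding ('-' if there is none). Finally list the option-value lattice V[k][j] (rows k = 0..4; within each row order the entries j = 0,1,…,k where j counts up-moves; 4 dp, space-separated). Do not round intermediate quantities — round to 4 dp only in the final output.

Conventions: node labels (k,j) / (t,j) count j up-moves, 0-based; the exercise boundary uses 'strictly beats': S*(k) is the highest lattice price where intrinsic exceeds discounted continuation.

price = 9.5900
boundary = - - 71.2212 57.5680
tree:
9.5900
16.2089 3.2113
26.3688 6.4786 0.0000
40.0220 13.0703 0.0000 0.0000
51.0579 26.3688 0.0000 0.0000 0.0000

Δt=0.20075, u=1.23717, d=0.80830, q=0.49428, disc=e^(-rΔt)=0.98013
k=4 terminal: V=max(K-S,0) → 51.0579 26.3688 0.0000 0.0000 0.0000
k=3: j=0 S=57.5680 intr=40.0220 cont=38.0824 V=40.0220[EX]; j=1 S=88.1126 intr=9.4774 cont=13.0703 V=13.0703[hold]; j=2 S=134.8636 intr=0.0000 cont=0.0000 V=0.0000[hold]; j=3 S=206.4200 intr=0.0000 cont=0.0000 V=0.0000[hold]  S*(3)=57.5680
k=2: j=0 S=71.2212 intr=26.3688 cont=26.1698 V=26.3688[EX]; j=1 S=109.0100 intr=0.0000 cont=6.4786 V=6.4786[hold]; j=2 S=166.8489 intr=0.0000 cont=0.0000 V=0.0000[hold]  S*(2)=71.2212
k=1: j=0 S=88.1126 intr=9.4774 cont=16.2089 V=16.2089[hold]; j=1 S=134.8636 intr=0.0000 cont=3.2113 V=3.2113[hold]  S*(1)=-
k=0: j=0 S=109.0100 intr=0.0000 cont=9.5900 V=9.5900[hold]  S*(0)=-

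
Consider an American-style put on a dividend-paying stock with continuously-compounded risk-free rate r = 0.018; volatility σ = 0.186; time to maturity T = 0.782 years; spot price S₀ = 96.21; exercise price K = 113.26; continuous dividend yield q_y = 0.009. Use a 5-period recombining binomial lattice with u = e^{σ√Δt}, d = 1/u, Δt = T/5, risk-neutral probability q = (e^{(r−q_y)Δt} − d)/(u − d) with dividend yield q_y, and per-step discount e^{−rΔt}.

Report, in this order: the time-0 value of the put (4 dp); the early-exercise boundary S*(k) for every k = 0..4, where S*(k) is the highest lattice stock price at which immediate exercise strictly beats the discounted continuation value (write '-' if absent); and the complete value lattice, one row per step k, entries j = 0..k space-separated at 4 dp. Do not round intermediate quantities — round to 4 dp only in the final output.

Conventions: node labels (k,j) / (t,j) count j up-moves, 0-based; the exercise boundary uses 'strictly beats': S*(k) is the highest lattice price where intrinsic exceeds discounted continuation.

price = 18.1319
boundary = - - 83.0478 89.3870 96.2100
tree:
18.1319
23.9162 12.2441
30.2122 17.5315 6.8371
36.1017 23.8730 11.0631 2.4988
41.5737 30.2122 17.0500 4.9248 0.0000
46.6575 36.1017 23.8730 9.7062 0.0000 0.0000

Δt=0.15640, u=1.07633, d=0.92908, q=0.49118, disc=e^(-rΔt)=0.99719
k=5 terminal: V=max(K-S,0) → 46.6575 36.1017 23.8730 9.7062 0.0000 0.0000
k=4: j=0 S=71.6863 intr=41.5737 cont=41.3561 V=41.5737[EX]; j=1 S=83.0478 intr=30.2122 cont=30.0106 V=30.2122[EX]; j=2 S=96.2100 intr=17.0500 cont=16.8669 V=17.0500[EX]; j=3 S=111.4582 intr=1.8018 cont=4.9248 V=4.9248[hold]; j=4 S=129.1231 intr=0.0000 cont=0.0000 V=0.0000[hold]  S*(4)=96.2100
k=3: j=0 S=77.1583 intr=36.1017 cont=35.8919 V=36.1017[EX]; j=1 S=89.3870 intr=23.8730 cont=23.6803 V=23.8730[EX]; j=2 S=103.5538 intr=9.7062 cont=11.0631 V=11.0631[hold]; j=3 S=119.9660 intr=0.0000 cont=2.4988 V=2.4988[hold]  S*(3)=89.3870
k=2: j=0 S=83.0478 intr=30.2122 cont=30.0106 V=30.2122[EX]; j=1 S=96.2100 intr=17.0500 cont=17.5315 V=17.5315[hold]; j=2 S=111.4582 intr=1.8018 cont=6.8371 V=6.8371[hold]  S*(2)=83.0478
k=1: j=0 S=89.3870 intr=23.8730 cont=23.9162 V=23.9162[hold]; j=1 S=103.5538 intr=9.7062 cont=12.2441 V=12.2441[hold]  S*(1)=-
k=0: j=0 S=96.2100 intr=17.0500 cont=18.1319 V=18.1319[hold]  S*(0)=-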